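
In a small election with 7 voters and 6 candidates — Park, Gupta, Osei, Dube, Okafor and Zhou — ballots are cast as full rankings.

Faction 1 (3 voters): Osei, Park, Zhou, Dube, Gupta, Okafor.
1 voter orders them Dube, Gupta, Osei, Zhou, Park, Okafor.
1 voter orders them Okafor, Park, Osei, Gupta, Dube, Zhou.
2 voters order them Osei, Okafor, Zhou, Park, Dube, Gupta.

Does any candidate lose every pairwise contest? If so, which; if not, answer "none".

Okafor

Head-to-head results (7 voters):
Park vs Gupta: Park preferred on 3+1+2 = 6 ballots; Park wins 6–1.
Park vs Osei: 1 to 6, Osei.
Park vs Dube: Park, 6–1.
Park vs Okafor: 4 to 3, Park.
Park vs Zhou: Park, 4–3.
Gupta vs Osei: 1 for Gupta, 6 for Osei — Osei by 6–1.
Gupta vs Dube: Dube wins 6–1.
Gupta vs Okafor: Gupta, 4–3.
Gupta vs Zhou: 1+1 = 2 for Gupta, 5 for Zhou — Zhou by 5–2.
Osei vs Dube: Osei is ranked higher on 3+1+2 = 6 ballots, Dube on 1. Osei wins 6–1.
Osei vs Okafor: 3+1+2 = 6 for Osei, 1 for Okafor — Osei by 6–1.
Osei vs Zhou: 3+1+1+2 = 7 for Osei, 0 for Zhou — Osei by 7–0.
Dube–Okafor: Dube 4–3.
Dube vs Zhou: 1+1 = 2 for Dube, 5 for Zhou — Zhou by 5–2.
Okafor vs Zhou: 1+2 = 3 for Okafor, 4 for Zhou — Zhou by 4–3.
Okafor loses to every other candidate — it is the Condorcet loser.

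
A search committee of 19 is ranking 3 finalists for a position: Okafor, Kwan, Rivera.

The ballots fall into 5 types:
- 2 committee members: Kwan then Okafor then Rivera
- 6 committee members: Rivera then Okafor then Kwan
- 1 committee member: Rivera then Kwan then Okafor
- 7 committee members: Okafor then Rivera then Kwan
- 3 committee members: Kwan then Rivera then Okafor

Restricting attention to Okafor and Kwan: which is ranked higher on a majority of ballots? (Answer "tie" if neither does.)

Okafor

Ballots ranking Okafor above Kwan: 6 + 7 = 13.
Ballots ranking Kwan above Okafor: 19 − 13 = 6.
Okafor wins the head-to-head 13–6.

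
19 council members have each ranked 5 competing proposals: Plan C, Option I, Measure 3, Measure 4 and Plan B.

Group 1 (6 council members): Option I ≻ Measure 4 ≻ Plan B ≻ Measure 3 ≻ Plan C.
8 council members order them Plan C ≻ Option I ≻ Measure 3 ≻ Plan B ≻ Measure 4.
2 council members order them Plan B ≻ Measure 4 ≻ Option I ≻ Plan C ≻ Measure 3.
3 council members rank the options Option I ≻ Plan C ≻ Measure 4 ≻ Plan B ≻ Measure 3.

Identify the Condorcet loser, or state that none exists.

Measure 3

Head-to-head results (19 council members):
Plan C vs Option I: Plan C preferred on 8 ballots; Option I wins 11–8.
Plan C vs Measure 3: Plan C wins 13–6.
Plan C vs Measure 4: Plan C is ranked higher on 8+3 = 11 ballots, Measure 4 on 8. Plan C wins 11–8.
Plan C vs Plan B: Plan C wins 11–8.
Option I vs Measure 3: Option I wins 19–0.
Option I vs Measure 4: 17 to 2, Option I.
Option I vs Plan B: 17 to 2, Option I.
Measure 3 vs Measure 4: 8 for Measure 3, 11 for Measure 4 — Measure 4 by 11–8.
Measure 3 vs Plan B: Measure 3 is ranked higher on 8 ballots, Plan B on 11. Plan B wins 11–8.
Measure 4 vs Plan B: Plan B wins 10–9.
Measure 3 loses to every other option — it is the Condorcet loser.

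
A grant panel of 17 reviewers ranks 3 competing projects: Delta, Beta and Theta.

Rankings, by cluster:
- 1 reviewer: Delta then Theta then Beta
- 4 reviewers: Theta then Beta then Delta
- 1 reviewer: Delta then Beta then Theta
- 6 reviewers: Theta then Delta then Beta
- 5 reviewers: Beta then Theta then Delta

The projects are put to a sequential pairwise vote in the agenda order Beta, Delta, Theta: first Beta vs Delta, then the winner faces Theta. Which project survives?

Theta

Round 1: Beta vs Delta — 9–8, Beta advances.
Round 2: Beta vs Theta — 6–11, Theta advances.
The agenda winner is Theta.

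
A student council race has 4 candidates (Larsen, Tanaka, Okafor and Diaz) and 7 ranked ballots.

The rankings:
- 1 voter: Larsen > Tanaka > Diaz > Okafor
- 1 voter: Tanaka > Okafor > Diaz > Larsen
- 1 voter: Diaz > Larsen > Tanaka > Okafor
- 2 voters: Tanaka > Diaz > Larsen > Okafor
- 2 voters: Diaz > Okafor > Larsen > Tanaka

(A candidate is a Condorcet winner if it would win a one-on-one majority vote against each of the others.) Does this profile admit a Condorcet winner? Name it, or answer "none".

none

Check each pair by majority over 7 ballots:
Larsen vs Tanaka: Larsen is ranked higher on 1+1+2 = 4 ballots, Tanaka on 3. Larsen wins 4–3.
Larsen vs Okafor: Larsen is ranked higher on 1+1+2 = 4 ballots, Okafor on 3. Larsen wins 4–3.
Larsen vs Diaz: 1 to 6, Diaz.
Tanaka vs Okafor: 1+1+1+2 = 5 for Tanaka, 2 for Okafor — Tanaka by 5–2.
Tanaka vs Diaz: Tanaka preferred on 1+1+2 = 4 ballots; Tanaka wins 4–3.
Okafor vs Diaz: 1 to 6, Diaz.
Every candidate loses at least once (Larsen loses to Diaz; Tanaka loses to Larsen; Okafor loses to Larsen; Diaz loses to Tanaka). The majority relation contains the cycle Larsen → Tanaka → Diaz → Larsen, so there is no Condorcet winner.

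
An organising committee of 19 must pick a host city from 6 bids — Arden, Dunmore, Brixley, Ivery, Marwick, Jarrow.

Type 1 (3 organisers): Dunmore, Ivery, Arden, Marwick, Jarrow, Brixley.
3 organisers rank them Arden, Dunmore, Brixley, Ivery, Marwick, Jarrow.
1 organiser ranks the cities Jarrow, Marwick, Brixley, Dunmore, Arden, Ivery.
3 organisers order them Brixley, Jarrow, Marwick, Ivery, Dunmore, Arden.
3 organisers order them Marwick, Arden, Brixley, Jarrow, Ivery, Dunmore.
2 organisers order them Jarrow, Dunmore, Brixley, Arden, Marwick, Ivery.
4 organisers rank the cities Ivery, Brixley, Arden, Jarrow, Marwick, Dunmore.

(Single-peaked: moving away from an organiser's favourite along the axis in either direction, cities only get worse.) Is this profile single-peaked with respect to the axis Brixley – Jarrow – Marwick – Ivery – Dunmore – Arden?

no

Axis positions: Brixley=1, Jarrow=2, Marwick=3, Ivery=4, Dunmore=5, Arden=6.
Type 1 (peak Dunmore at position 5): ranking walks positions 5-4-6-3-2-1, expanding outward from the peak — single-peaked.
Type 2: ranking walks positions 6-5-1-4-3-2; Brixley is ranked above Ivery even though Ivery lies between Brixley and the peak Arden on the axis — preferences dip and rise again. Not single-peaked.
Type 3: ranking walks positions 2-3-1-5-6-4; Dunmore is ranked above Ivery even though Ivery lies between Dunmore and the peak Jarrow on the axis — preferences dip and rise again. Not single-peaked.
Type 4 (peak Brixley at position 1): ranking walks positions 1-2-3-4-5-6, expanding outward from the peak — single-peaked.
Type 5: ranking walks positions 3-6-1-2-4-5; Arden is ranked above Ivery even though Ivery lies between Arden and the peak Marwick on the axis — preferences dip and rise again. Not single-peaked.
Type 6: ranking walks positions 2-5-1-6-3-4; Dunmore is ranked above Marwick even though Marwick lies between Dunmore and the peak Jarrow on the axis — preferences dip and rise again. Not single-peaked.
Type 7: ranking walks positions 4-1-6-2-3-5; Brixley is ranked above Marwick even though Marwick lies between Brixley and the peak Ivery on the axis — preferences dip and rise again. Not single-peaked.
Type 2 violates single-peakedness, so the profile is not single-peaked on this axis.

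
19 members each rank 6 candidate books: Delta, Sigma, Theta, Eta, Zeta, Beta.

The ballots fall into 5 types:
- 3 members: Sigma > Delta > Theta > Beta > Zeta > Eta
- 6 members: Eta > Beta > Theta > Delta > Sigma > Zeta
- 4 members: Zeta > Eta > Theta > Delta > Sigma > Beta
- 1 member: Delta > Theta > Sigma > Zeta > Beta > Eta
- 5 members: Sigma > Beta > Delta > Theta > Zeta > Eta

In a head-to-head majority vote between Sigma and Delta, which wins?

Delta

Ballots ranking Sigma above Delta: 3 + 5 = 8.
Ballots ranking Delta above Sigma: 19 − 8 = 11.
Delta wins the head-to-head 11–8.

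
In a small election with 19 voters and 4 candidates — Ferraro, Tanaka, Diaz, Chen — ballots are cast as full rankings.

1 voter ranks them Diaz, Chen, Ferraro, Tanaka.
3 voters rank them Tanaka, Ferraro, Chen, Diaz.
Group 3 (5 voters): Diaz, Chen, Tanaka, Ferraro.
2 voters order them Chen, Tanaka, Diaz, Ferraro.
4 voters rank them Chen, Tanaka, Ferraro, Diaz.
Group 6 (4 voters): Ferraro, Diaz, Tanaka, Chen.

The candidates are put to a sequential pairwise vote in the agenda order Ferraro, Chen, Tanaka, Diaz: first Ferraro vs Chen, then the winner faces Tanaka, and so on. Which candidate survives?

Diaz

Round 1: Ferraro vs Chen — 7–12, Chen advances.
Round 2: Chen vs Tanaka — 12–7, Chen advances.
Round 3: Chen vs Diaz — 9–10, Diaz advances.
The agenda winner is Diaz.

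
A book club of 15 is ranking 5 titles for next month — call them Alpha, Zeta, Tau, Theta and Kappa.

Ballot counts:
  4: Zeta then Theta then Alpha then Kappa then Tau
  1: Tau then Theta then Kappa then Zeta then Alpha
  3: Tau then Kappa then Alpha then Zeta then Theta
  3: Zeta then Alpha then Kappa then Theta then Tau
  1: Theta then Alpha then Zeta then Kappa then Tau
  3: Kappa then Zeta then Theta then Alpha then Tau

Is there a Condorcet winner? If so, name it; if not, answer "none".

Zeta

Head-to-head results (15 members):
Alpha vs Zeta: Alpha is ranked higher on 3+1 = 4 ballots, Zeta on 11. Zeta wins 11–4.
Alpha vs Tau: Alpha, 11–4.
Alpha vs Theta: 3+3 = 6 for Alpha, 9 for Theta — Theta by 9–6.
Alpha–Kappa: Alpha 8–7.
Zeta vs Tau: Zeta preferred on 4+3+1+3 = 11 ballots; Zeta wins 11–4.
Zeta–Theta: Zeta 13–2.
Zeta vs Kappa: 8 to 7, Zeta.
Tau vs Theta: Theta wins 11–4.
Tau vs Kappa: Kappa wins 11–4.
Theta vs Kappa: Theta is ranked higher on 4+1+1 = 6 ballots, Kappa on 9. Kappa wins 9–6.
Zeta wins every pairwise contest, so Zeta is the Condorcet winner.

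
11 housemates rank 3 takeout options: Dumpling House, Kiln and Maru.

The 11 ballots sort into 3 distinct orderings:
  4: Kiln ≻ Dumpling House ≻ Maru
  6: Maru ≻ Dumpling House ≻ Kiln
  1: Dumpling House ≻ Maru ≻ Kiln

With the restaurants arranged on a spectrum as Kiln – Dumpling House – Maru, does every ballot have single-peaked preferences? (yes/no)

Axis positions: Kiln=1, Dumpling House=2, Maru=3.
Faction 1 (peak Kiln at position 1): ranking walks positions 1-2-3, expanding outward from the peak — single-peaked.
Faction 2 (peak Maru at position 3): ranking walks positions 3-2-1, expanding outward from the peak — single-peaked.
Faction 3 (peak Dumpling House at position 2): ranking walks positions 2-3-1, expanding outward from the peak — single-peaked.
Every ranking is single-peaked on this axis.

yes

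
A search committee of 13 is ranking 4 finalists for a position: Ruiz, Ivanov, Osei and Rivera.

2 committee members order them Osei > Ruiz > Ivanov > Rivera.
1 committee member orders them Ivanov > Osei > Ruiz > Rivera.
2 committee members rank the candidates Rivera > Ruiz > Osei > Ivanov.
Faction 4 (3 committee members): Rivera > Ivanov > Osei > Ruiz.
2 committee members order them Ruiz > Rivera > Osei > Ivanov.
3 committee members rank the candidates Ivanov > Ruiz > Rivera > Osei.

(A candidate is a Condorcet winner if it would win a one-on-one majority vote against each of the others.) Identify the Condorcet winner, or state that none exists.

none

Head-to-head results (13 committee members):
Ruiz vs Ivanov: Ruiz preferred on 2+2+2 = 6 ballots; Ivanov wins 7–6.
Ruiz vs Osei: Ruiz preferred on 2+2+3 = 7 ballots; Ruiz wins 7–6.
Ruiz vs Rivera: Ruiz preferred on 2+1+2+3 = 8 ballots; Ruiz wins 8–5.
Ivanov vs Osei: Ivanov preferred on 1+3+3 = 7 ballots; Ivanov wins 7–6.
Ivanov vs Rivera: 2+1+3 = 6 for Ivanov, 7 for Rivera — Rivera by 7–6.
Osei vs Rivera: Osei is ranked higher on 2+1 = 3 ballots, Rivera on 10. Rivera wins 10–3.
No candidate is unbeaten: Ruiz loses to Ivanov; Ivanov loses to Rivera; Osei loses to Ruiz; Rivera loses to Ruiz. In particular Ruiz > Rivera > Ivanov > Ruiz is a majority cycle — no Condorcet winner exists.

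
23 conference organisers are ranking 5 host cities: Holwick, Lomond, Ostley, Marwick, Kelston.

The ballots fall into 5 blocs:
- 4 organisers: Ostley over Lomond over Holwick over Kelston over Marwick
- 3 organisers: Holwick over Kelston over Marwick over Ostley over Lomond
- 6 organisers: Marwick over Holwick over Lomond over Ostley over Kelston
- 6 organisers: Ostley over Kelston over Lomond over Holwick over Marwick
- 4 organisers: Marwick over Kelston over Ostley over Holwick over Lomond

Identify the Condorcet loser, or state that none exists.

Pairwise majorities:
Holwick vs Lomond: 13 to 10, Holwick.
Holwick vs Ostley: Holwick preferred on 3+6 = 9 ballots; Ostley wins 14–9.
Holwick–Marwick: Holwick 13–10.
Holwick–Kelston: Holwick 13–10.
Lomond vs Ostley: 6 to 17, Ostley.
Lomond vs Marwick: Lomond is ranked higher on 4+6 = 10 ballots, Marwick on 13. Marwick wins 13–10.
Lomond–Kelston: Kelston 13–10.
Ostley vs Marwick: Ostley is ranked higher on 4+6 = 10 ballots, Marwick on 13. Marwick wins 13–10.
Ostley vs Kelston: 16 to 7, Ostley.
Marwick–Kelston: Kelston 13–10.
Only Lomond has no wins; Lomond is the Condorcet loser.

Lomond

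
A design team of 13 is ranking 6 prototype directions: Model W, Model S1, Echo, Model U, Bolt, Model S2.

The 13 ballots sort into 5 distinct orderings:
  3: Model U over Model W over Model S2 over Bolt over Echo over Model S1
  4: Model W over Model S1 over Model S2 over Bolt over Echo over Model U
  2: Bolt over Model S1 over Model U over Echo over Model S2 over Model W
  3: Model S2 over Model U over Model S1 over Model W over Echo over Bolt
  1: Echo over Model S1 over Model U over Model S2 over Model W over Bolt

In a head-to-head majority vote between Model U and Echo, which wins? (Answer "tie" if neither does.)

Model U

Ballots ranking Model U above Echo: 3 + 2 + 3 = 8.
Ballots ranking Echo above Model U: 13 − 8 = 5.
Model U wins the head-to-head 8–5.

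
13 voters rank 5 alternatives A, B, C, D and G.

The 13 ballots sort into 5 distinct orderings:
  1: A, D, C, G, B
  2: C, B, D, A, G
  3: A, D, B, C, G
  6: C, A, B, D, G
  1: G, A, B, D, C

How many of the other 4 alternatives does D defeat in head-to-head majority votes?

1

D against each rival (13 voters):
D vs A: 2 for D, 11 for A — A by 11–2.
D vs B: B, 9–4.
D vs C: C wins 8–5.
D–G: D 12–1.
D beats G; loses to A, B, C — 1 pairwise win.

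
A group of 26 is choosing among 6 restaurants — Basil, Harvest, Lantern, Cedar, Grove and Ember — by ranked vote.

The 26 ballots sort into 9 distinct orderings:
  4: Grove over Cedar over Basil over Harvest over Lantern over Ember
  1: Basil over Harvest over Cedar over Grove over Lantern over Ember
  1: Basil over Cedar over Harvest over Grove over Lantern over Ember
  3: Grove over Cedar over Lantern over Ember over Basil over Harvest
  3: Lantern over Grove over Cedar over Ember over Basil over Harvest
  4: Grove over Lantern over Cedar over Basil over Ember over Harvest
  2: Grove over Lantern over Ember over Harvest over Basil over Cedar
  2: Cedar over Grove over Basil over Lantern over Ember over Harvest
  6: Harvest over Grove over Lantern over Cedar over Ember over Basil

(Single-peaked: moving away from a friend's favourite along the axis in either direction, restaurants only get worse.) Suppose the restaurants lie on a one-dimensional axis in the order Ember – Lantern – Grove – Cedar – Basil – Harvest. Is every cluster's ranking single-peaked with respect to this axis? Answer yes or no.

no

Axis positions: Ember=1, Lantern=2, Grove=3, Cedar=4, Basil=5, Harvest=6.
Cluster 1 (peak Grove at position 3): ranking walks positions 3-4-5-6-2-1, expanding outward from the peak — single-peaked.
Cluster 2 (peak Basil at position 5): ranking walks positions 5-6-4-3-2-1, expanding outward from the peak — single-peaked.
Cluster 3 (peak Basil at position 5): ranking walks positions 5-4-6-3-2-1, expanding outward from the peak — single-peaked.
Cluster 4 (peak Grove at position 3): ranking walks positions 3-4-2-1-5-6, expanding outward from the peak — single-peaked.
Cluster 5 (peak Lantern at position 2): ranking walks positions 2-3-4-1-5-6, expanding outward from the peak — single-peaked.
Cluster 6 (peak Grove at position 3): ranking walks positions 3-2-4-5-1-6, expanding outward from the peak — single-peaked.
Cluster 7: ranking walks positions 3-2-1-6-5-4; Harvest is ranked above Cedar even though Cedar lies between Harvest and the peak Grove on the axis — preferences dip and rise again. Not single-peaked.
Cluster 8 (peak Cedar at position 4): ranking walks positions 4-3-5-2-1-6, expanding outward from the peak — single-peaked.
Cluster 9: ranking walks positions 6-3-2-4-1-5; Grove is ranked above Basil even though Basil lies between Grove and the peak Harvest on the axis — preferences dip and rise again. Not single-peaked.
Cluster 7 violates single-peakedness, so the profile is not single-peaked on this axis.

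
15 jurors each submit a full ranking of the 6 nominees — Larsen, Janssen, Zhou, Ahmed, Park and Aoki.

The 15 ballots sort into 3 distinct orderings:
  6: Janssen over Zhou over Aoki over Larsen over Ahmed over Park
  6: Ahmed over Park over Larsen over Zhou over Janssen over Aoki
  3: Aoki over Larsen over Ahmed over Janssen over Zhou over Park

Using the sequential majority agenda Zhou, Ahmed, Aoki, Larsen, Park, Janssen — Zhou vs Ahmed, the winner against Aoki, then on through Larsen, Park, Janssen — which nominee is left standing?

Janssen

Round 1: Zhou vs Ahmed — 6–9, Ahmed advances.
Round 2: Ahmed vs Aoki — 6–9, Aoki advances.
Round 3: Aoki vs Larsen — 9–6, Aoki advances.
Round 4: Aoki vs Park — 9–6, Aoki advances.
Round 5: Aoki vs Janssen — 3–12, Janssen advances.
Janssen survives the agenda.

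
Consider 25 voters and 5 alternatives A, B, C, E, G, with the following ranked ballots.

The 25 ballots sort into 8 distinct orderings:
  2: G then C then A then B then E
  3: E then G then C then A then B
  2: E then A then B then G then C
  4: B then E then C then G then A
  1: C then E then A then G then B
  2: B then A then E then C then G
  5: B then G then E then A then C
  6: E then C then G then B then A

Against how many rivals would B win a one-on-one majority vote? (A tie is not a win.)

B against each rival (25 voters):
B vs A: 4+2+5+6 = 17 for B, 8 for A — B by 17–8.
B–C: B 13–12.
B vs E: B, 13–12.
B vs G: B is ranked higher on 2+4+2+5 = 13 ballots, G on 12. B wins 13–12.
B beats A, C, E, G — 4 pairwise wins.

4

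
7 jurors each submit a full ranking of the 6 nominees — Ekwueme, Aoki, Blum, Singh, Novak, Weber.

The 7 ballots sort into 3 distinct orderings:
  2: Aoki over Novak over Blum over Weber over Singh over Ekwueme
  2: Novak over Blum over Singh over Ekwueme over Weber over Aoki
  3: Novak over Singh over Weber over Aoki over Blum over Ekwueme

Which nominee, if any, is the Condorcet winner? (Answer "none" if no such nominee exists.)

Novak

Pairwise majorities:
Ekwueme vs Aoki: Ekwueme is ranked higher on 2 ballots, Aoki on 5. Aoki wins 5–2.
Ekwueme vs Blum: 0 to 7, Blum.
Ekwueme vs Singh: Ekwueme is ranked higher on 0 ballots, Singh on 7. Singh wins 7–0.
Ekwueme vs Novak: 0 for Ekwueme, 7 for Novak — Novak by 7–0.
Ekwueme vs Weber: 2 to 5, Weber.
Aoki vs Blum: 5 to 2, Aoki.
Aoki vs Singh: 2 for Aoki, 5 for Singh — Singh by 5–2.
Aoki vs Novak: Aoki is ranked higher on 2 ballots, Novak on 5. Novak wins 5–2.
Aoki vs Weber: Aoki preferred on 2 ballots; Weber wins 5–2.
Blum vs Singh: 4 to 3, Blum.
Blum vs Novak: Blum is ranked higher on 0 ballots, Novak on 7. Novak wins 7–0.
Blum vs Weber: 2+2 = 4 for Blum, 3 for Weber — Blum by 4–3.
Singh vs Novak: Singh preferred on 0 ballots; Novak wins 7–0.
Singh vs Weber: Singh preferred on 2+3 = 5 ballots; Singh wins 5–2.
Novak vs Weber: 2+2+3 = 7 for Novak, 0 for Weber — Novak by 7–0.
Novak wins every pairwise contest, so Novak is the Condorcet winner.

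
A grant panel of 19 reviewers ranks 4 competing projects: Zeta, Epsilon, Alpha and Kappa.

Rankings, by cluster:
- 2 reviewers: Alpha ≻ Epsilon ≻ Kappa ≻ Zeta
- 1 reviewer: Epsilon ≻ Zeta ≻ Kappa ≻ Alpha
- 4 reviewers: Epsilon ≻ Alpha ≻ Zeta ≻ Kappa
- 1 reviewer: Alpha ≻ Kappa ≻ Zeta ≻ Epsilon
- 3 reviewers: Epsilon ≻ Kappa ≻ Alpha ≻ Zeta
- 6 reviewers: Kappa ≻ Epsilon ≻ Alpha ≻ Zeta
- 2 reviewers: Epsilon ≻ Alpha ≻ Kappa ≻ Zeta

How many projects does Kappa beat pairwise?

2

Kappa against each rival (19 reviewers):
Kappa–Zeta: Kappa 14–5.
Kappa vs Epsilon: Epsilon wins 12–7.
Kappa vs Alpha: Kappa wins 10–9.
Kappa beats Zeta, Alpha; loses to Epsilon — 2 pairwise wins.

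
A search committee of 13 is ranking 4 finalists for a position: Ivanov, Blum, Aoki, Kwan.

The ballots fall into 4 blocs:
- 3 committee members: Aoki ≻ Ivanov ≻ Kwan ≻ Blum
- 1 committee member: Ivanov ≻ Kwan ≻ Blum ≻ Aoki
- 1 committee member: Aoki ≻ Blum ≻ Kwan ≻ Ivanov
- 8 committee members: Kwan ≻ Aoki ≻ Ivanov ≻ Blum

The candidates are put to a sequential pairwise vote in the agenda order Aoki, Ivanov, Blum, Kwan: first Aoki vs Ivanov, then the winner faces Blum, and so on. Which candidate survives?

Round 1: Aoki vs Ivanov — 12–1, Aoki advances.
Round 2: Aoki vs Blum — 12–1, Aoki advances.
Round 3: Aoki vs Kwan — 4–9, Kwan advances.
The agenda winner is Kwan.

Kwan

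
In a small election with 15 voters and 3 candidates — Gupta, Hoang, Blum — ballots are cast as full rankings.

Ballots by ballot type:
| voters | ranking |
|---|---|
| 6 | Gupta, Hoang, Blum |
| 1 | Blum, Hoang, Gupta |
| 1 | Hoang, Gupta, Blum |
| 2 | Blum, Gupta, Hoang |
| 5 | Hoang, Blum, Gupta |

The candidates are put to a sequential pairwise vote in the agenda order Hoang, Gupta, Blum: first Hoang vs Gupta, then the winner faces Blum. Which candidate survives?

Round 1: Hoang vs Gupta — 7–8, Gupta advances.
Round 2: Gupta vs Blum — 7–8, Blum advances.
The agenda winner is Blum.

Blum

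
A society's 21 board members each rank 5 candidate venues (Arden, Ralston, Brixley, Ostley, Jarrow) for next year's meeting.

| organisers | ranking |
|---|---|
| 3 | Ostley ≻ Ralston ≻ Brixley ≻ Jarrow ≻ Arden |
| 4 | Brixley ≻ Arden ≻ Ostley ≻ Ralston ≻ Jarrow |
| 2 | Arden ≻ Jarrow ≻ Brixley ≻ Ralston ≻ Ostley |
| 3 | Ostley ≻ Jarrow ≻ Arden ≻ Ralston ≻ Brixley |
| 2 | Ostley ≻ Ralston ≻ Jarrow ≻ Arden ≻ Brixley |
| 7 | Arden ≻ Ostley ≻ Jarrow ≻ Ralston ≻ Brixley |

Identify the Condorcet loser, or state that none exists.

Head-to-head results (21 organisers):
Arden vs Ralston: 4+2+3+7 = 16 for Arden, 5 for Ralston — Arden by 16–5.
Arden vs Brixley: Arden is ranked higher on 2+3+2+7 = 14 ballots, Brixley on 7. Arden wins 14–7.
Arden vs Ostley: Arden wins 13–8.
Arden vs Jarrow: Arden is ranked higher on 4+2+7 = 13 ballots, Jarrow on 8. Arden wins 13–8.
Ralston vs Brixley: Ralston wins 15–6.
Ralston vs Ostley: Ralston preferred on 2 ballots; Ostley wins 19–2.
Ralston vs Jarrow: 3+4+2 = 9 for Ralston, 12 for Jarrow — Jarrow by 12–9.
Brixley–Ostley: Ostley 15–6.
Brixley vs Jarrow: 3+4 = 7 for Brixley, 14 for Jarrow — Jarrow by 14–7.
Ostley vs Jarrow: Ostley is ranked higher on 3+4+3+2+7 = 19 ballots, Jarrow on 2. Ostley wins 19–2.
Only Brixley has no wins; Brixley is the Condorcet loser.

Brixley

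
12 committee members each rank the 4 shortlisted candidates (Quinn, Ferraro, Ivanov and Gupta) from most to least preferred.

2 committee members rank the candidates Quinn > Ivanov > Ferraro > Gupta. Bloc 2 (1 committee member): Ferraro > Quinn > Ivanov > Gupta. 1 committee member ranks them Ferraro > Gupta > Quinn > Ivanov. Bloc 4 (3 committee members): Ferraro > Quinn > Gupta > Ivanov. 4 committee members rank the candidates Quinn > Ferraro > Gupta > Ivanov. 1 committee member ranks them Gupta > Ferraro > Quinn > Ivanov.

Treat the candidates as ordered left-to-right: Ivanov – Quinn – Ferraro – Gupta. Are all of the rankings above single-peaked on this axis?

yes

Axis positions: Ivanov=1, Quinn=2, Ferraro=3, Gupta=4.
Bloc 1 (peak Quinn at position 2): ranking walks positions 2-1-3-4, expanding outward from the peak — single-peaked.
Bloc 2 (peak Ferraro at position 3): ranking walks positions 3-2-1-4, expanding outward from the peak — single-peaked.
Bloc 3 (peak Ferraro at position 3): ranking walks positions 3-4-2-1, expanding outward from the peak — single-peaked.
Bloc 4 (peak Ferraro at position 3): ranking walks positions 3-2-4-1, expanding outward from the peak — single-peaked.
Bloc 5 (peak Quinn at position 2): ranking walks positions 2-3-4-1, expanding outward from the peak — single-peaked.
Bloc 6 (peak Gupta at position 4): ranking walks positions 4-3-2-1, expanding outward from the peak — single-peaked.
Every ranking is single-peaked on this axis.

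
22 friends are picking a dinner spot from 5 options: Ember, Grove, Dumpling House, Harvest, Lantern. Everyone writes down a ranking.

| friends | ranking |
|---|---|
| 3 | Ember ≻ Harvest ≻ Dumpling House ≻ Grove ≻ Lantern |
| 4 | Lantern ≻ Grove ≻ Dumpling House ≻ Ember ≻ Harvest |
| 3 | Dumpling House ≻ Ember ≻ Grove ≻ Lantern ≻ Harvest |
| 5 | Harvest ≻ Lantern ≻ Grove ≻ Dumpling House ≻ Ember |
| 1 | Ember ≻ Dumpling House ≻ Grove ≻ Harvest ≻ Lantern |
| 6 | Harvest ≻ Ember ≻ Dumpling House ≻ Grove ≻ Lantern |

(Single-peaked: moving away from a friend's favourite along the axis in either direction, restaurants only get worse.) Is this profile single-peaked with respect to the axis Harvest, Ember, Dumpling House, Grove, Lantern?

no

Axis positions: Harvest=1, Ember=2, Dumpling House=3, Grove=4, Lantern=5.
Ballot type 1 (peak Ember at position 2): ranking walks positions 2-1-3-4-5, expanding outward from the peak — single-peaked.
Ballot type 2 (peak Lantern at position 5): ranking walks positions 5-4-3-2-1, expanding outward from the peak — single-peaked.
Ballot type 3 (peak Dumpling House at position 3): ranking walks positions 3-2-4-5-1, expanding outward from the peak — single-peaked.
Ballot type 4: ranking walks positions 1-5-4-3-2; Lantern is ranked above Ember even though Ember lies between Lantern and the peak Harvest on the axis — preferences dip and rise again. Not single-peaked.
Ballot type 5 (peak Ember at position 2): ranking walks positions 2-3-4-1-5, expanding outward from the peak — single-peaked.
Ballot type 6 (peak Harvest at position 1): ranking walks positions 1-2-3-4-5, expanding outward from the peak — single-peaked.
Ballot type 4 violates single-peakedness, so the profile is not single-peaked on this axis.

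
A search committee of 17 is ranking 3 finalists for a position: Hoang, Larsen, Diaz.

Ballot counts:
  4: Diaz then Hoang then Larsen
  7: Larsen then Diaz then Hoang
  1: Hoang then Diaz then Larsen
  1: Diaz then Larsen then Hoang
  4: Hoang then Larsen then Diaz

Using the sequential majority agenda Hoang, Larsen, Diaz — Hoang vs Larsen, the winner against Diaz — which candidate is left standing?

Round 1: Hoang vs Larsen — 9–8, Hoang advances.
Round 2: Hoang vs Diaz — 5–12, Diaz advances.
The agenda winner is Diaz.

Diaz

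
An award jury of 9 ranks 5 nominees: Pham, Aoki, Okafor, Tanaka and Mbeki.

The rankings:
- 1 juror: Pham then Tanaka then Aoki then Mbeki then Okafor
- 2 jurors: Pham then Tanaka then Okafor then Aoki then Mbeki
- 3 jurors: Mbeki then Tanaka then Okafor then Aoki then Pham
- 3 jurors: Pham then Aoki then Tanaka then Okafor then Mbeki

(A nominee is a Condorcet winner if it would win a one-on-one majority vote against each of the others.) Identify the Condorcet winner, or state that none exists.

Pham

Check each pair by majority over 9 ballots:
Pham vs Aoki: Pham is ranked higher on 1+2+3 = 6 ballots, Aoki on 3. Pham wins 6–3.
Pham vs Okafor: Pham is ranked higher on 1+2+3 = 6 ballots, Okafor on 3. Pham wins 6–3.
Pham vs Tanaka: 6 to 3, Pham.
Pham vs Mbeki: 6 to 3, Pham.
Aoki vs Okafor: 4 to 5, Okafor.
Aoki vs Tanaka: 3 for Aoki, 6 for Tanaka — Tanaka by 6–3.
Aoki vs Mbeki: Aoki preferred on 1+2+3 = 6 ballots; Aoki wins 6–3.
Okafor vs Tanaka: 0 to 9, Tanaka.
Okafor vs Mbeki: 2+3 = 5 for Okafor, 4 for Mbeki — Okafor by 5–4.
Tanaka vs Mbeki: Tanaka is ranked higher on 1+2+3 = 6 ballots, Mbeki on 3. Tanaka wins 6–3.
Pham wins every pairwise contest, so Pham is the Condorcet winner.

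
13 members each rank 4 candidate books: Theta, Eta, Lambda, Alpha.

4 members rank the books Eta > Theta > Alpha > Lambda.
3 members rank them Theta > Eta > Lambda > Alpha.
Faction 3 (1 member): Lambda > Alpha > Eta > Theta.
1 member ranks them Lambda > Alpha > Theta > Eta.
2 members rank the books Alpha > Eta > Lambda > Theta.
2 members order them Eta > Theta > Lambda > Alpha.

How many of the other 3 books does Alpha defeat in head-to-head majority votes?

0

Alpha against each rival (13 members):
Alpha vs Theta: 1+1+2 = 4 for Alpha, 9 for Theta — Theta by 9–4.
Alpha vs Eta: Alpha is ranked higher on 1+1+2 = 4 ballots, Eta on 9. Eta wins 9–4.
Alpha vs Lambda: 4+2 = 6 for Alpha, 7 for Lambda — Lambda by 7–6.
Alpha beats no one; loses to Theta, Eta, Lambda — 0 pairwise wins.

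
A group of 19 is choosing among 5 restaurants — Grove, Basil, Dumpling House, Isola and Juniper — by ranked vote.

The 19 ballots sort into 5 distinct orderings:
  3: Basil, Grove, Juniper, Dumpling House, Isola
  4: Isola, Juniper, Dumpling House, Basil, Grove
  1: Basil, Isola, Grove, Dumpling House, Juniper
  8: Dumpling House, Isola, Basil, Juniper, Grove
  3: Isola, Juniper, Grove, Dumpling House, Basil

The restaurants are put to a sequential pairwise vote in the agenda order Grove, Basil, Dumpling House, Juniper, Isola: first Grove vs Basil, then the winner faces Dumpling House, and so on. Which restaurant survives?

Isola

Round 1: Grove vs Basil — 3–16, Basil advances.
Round 2: Basil vs Dumpling House — 4–15, Dumpling House advances.
Round 3: Dumpling House vs Juniper — 9–10, Juniper advances.
Round 4: Juniper vs Isola — 3–16, Isola advances.
The agenda winner is Isola.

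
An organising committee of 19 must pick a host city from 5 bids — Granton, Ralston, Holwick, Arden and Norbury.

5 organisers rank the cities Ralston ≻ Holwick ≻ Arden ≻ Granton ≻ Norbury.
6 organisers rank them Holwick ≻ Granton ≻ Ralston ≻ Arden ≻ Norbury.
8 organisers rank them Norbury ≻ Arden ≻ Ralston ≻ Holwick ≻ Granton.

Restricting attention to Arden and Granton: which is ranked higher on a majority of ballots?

Arden

Ballots ranking Arden above Granton: 5 + 8 = 13.
Ballots ranking Granton above Arden: 19 − 13 = 6.
Arden wins the head-to-head 13–6.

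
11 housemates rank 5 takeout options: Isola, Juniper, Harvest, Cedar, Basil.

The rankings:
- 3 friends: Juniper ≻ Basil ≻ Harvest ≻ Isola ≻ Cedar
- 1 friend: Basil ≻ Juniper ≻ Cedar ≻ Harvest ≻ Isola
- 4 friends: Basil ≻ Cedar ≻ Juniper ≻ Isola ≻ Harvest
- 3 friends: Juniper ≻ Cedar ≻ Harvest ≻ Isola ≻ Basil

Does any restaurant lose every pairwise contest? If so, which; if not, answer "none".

Pairwise majorities:
Isola vs Juniper: Isola preferred on 0 ballots; Juniper wins 11–0.
Isola vs Harvest: Isola is ranked higher on 4 ballots, Harvest on 7. Harvest wins 7–4.
Isola–Cedar: Cedar 8–3.
Isola vs Basil: Isola preferred on 3 ballots; Basil wins 8–3.
Juniper vs Harvest: Juniper preferred on 3+1+4+3 = 11 ballots; Juniper wins 11–0.
Juniper–Cedar: Juniper 7–4.
Juniper vs Basil: Juniper is ranked higher on 3+3 = 6 ballots, Basil on 5. Juniper wins 6–5.
Harvest vs Cedar: Harvest is ranked higher on 3 ballots, Cedar on 8. Cedar wins 8–3.
Harvest–Basil: Basil 8–3.
Cedar vs Basil: 3 for Cedar, 8 for Basil — Basil by 8–3.
Isola is beaten in every head-to-head and is the Condorcet loser.

Isola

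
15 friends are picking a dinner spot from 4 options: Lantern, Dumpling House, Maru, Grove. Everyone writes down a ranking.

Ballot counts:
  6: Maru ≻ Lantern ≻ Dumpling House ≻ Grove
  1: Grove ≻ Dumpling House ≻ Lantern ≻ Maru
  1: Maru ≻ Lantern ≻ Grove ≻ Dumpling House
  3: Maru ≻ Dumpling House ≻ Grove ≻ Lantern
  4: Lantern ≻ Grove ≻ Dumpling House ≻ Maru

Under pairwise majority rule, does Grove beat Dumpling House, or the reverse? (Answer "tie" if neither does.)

Dumpling House

Ballots ranking Grove above Dumpling House: 1 + 1 + 4 = 6.
Ballots ranking Dumpling House above Grove: 15 − 6 = 9.
Dumpling House wins the head-to-head 9–6.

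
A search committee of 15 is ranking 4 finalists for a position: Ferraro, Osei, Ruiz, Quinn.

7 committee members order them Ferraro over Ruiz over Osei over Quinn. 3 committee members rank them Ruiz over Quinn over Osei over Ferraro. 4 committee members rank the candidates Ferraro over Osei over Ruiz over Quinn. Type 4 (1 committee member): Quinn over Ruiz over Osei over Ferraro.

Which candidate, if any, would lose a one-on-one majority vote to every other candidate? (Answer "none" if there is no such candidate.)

Quinn

Pairwise majorities:
Ferraro vs Osei: Ferraro is ranked higher on 7+4 = 11 ballots, Osei on 4. Ferraro wins 11–4.
Ferraro vs Ruiz: Ferraro wins 11–4.
Ferraro vs Quinn: 11 to 4, Ferraro.
Osei vs Ruiz: Ruiz wins 11–4.
Osei vs Quinn: Osei, 11–4.
Ruiz–Quinn: Ruiz 14–1.
Quinn loses to every other candidate — it is the Condorcet loser.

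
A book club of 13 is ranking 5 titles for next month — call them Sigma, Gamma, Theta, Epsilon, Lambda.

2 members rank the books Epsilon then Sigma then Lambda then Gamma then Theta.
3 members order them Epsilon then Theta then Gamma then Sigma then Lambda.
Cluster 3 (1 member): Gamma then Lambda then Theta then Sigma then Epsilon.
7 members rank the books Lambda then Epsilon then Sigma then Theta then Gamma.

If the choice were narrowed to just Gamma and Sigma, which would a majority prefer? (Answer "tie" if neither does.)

Sigma

Ballots ranking Gamma above Sigma: 3 + 1 = 4.
Ballots ranking Sigma above Gamma: 13 − 4 = 9.
Sigma wins the head-to-head 9–4.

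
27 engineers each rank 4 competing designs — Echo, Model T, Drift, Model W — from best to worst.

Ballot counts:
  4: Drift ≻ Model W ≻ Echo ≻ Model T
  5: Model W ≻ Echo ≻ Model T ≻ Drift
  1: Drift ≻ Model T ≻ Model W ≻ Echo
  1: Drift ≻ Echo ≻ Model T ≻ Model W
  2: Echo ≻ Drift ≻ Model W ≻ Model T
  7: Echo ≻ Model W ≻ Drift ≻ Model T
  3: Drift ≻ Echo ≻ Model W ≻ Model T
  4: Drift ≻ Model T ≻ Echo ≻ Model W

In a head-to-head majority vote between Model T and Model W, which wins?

Model W

Ballots ranking Model T above Model W: 1 + 1 + 4 = 6.
Ballots ranking Model W above Model T: 27 − 6 = 21.
Model W wins the head-to-head 21–6.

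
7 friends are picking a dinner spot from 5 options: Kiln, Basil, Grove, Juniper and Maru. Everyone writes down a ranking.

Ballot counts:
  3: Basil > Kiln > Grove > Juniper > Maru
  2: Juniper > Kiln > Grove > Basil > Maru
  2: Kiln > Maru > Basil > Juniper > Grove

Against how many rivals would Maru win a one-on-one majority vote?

Maru against each rival (7 friends):
Maru vs Kiln: 0 to 7, Kiln.
Maru vs Basil: 2 to 5, Basil.
Maru vs Grove: Grove wins 5–2.
Maru vs Juniper: 2 for Maru, 5 for Juniper — Juniper by 5–2.
Maru beats no one; loses to Kiln, Basil, Grove, Juniper — 0 pairwise wins.

0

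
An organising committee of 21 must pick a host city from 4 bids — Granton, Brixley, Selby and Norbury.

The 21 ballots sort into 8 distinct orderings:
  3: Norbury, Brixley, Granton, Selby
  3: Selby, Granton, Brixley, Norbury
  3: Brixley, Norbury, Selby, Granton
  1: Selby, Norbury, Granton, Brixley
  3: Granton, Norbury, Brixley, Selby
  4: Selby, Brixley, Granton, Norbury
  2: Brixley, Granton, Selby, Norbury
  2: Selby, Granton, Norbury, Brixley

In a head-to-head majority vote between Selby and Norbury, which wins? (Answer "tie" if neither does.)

Ballots ranking Selby above Norbury: 3 + 1 + 4 + 2 + 2 = 12.
Ballots ranking Norbury above Selby: 21 − 12 = 9.
Selby wins the head-to-head 12–9.

Selby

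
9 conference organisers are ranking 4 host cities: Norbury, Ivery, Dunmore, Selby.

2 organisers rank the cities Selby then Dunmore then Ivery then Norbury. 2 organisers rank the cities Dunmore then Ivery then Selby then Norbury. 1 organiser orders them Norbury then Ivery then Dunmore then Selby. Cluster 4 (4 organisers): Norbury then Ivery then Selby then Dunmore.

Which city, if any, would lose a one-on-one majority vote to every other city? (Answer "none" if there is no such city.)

Dunmore

Head-to-head results (9 organisers):
Norbury vs Ivery: Norbury, 5–4.
Norbury–Dunmore: Norbury 5–4.
Norbury vs Selby: 1+4 = 5 for Norbury, 4 for Selby — Norbury by 5–4.
Ivery vs Dunmore: 5 to 4, Ivery.
Ivery vs Selby: Ivery preferred on 2+1+4 = 7 ballots; Ivery wins 7–2.
Dunmore vs Selby: Selby, 6–3.
Dunmore loses to every other city — it is the Condorcet loser.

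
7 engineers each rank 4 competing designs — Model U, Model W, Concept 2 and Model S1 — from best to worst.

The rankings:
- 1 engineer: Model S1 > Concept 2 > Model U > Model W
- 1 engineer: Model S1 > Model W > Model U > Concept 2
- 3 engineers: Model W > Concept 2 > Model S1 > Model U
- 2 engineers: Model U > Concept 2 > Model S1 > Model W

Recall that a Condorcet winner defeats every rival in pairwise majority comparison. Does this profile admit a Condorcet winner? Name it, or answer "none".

none

Pairwise majorities:
Model U–Model W: Model W 4–3.
Model U vs Concept 2: Concept 2, 4–3.
Model U vs Model S1: Model S1 wins 5–2.
Model W vs Concept 2: Model W wins 4–3.
Model W vs Model S1: Model S1 wins 4–3.
Concept 2–Model S1: Concept 2 5–2.
Each design drops at least one matchup (Model U loses to Model W; Model W loses to Model S1; Concept 2 loses to Model W; Model S1 loses to Concept 2); the cycle Model W > Concept 2 > Model S1 > Model W rules out a Condorcet winner.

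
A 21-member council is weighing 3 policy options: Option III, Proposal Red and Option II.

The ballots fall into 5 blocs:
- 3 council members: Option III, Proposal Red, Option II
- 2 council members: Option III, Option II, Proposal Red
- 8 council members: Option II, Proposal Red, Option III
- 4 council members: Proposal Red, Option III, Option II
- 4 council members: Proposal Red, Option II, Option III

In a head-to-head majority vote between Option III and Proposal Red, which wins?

Ballots ranking Option III above Proposal Red: 3 + 2 = 5.
Ballots ranking Proposal Red above Option III: 21 − 5 = 16.
Proposal Red wins the head-to-head 16–5.

Proposal Red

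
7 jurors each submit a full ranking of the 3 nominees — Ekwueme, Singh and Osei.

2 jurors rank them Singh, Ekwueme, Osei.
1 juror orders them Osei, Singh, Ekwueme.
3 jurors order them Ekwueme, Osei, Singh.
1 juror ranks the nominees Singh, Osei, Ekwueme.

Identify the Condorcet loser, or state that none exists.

Pairwise majorities:
Ekwueme vs Singh: Singh wins 4–3.
Ekwueme vs Osei: Ekwueme wins 5–2.
Singh vs Osei: Singh is ranked higher on 2+1 = 3 ballots, Osei on 4. Osei wins 4–3.
Each nominee has at least one pairwise win (Ekwueme beats Osei; Singh beats Ekwueme; Osei beats Singh) — no Condorcet loser.

none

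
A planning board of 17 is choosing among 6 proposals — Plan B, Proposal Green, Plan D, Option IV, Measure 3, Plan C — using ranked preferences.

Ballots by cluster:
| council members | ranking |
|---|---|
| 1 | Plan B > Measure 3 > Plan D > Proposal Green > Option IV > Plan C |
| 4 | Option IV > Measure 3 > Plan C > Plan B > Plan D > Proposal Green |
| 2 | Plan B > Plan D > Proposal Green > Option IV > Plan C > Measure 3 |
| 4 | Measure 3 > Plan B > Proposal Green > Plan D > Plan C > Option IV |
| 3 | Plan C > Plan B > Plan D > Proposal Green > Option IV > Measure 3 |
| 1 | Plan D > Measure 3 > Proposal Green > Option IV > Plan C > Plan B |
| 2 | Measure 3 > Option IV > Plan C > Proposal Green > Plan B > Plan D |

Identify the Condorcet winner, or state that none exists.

Pairwise majorities:
Plan B–Proposal Green: Plan B 14–3.
Plan B–Plan D: Plan B 16–1.
Plan B vs Option IV: Plan B, 10–7.
Plan B vs Measure 3: Measure 3, 11–6.
Plan B vs Plan C: Plan C wins 10–7.
Proposal Green vs Plan D: Plan D wins 11–6.
Proposal Green–Option IV: Proposal Green 11–6.
Proposal Green vs Measure 3: Measure 3 wins 12–5.
Proposal Green vs Plan C: Plan C wins 9–8.
Plan D vs Option IV: Plan D, 11–6.
Plan D–Measure 3: Measure 3 11–6.
Plan D vs Plan C: Plan C, 9–8.
Option IV vs Measure 3: Option IV, 9–8.
Option IV–Plan C: Option IV 10–7.
Measure 3 vs Plan C: Measure 3, 12–5.
No option is unbeaten: Plan B loses to Measure 3; Proposal Green loses to Plan B; Plan D loses to Plan B; Option IV loses to Plan B; Measure 3 loses to Option IV; Plan C loses to Option IV. In particular Plan B beats Option IV beats Measure 3 beats Plan B is a majority cycle — no Condorcet winner exists.

none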